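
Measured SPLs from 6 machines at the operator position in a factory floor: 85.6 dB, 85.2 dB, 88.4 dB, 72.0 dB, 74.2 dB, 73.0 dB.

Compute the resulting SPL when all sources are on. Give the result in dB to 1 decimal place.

91.6 dB

Σ 10^(Lᵢ/10) = 1.448e+09.
L_total = 10·log₁₀(1.448e+09) = 91.6 dB.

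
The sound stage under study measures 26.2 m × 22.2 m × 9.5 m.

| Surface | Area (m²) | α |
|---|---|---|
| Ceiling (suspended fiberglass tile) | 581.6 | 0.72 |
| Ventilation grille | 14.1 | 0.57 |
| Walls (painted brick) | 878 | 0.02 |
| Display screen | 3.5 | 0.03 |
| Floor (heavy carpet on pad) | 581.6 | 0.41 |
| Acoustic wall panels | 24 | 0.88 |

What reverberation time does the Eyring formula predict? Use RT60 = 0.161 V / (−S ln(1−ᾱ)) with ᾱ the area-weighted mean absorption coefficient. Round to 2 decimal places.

S = Σ Sᵢ = 2082.8 m².
Absorption A = 581.6·0.72 + 14.1·0.57 + 878·0.02 + 3.5·0.03 + 581.6·0.41 + 24·0.88 = 704.030 sabins.
Mean coefficient ᾱ = A/S = 0.3380.
Eyring denominator: −S ln(1−ᾱ) = 859.134.
V = 26.2 × 22.2 × 9.5 = 5525.58 m³.
T = 0.161·V/[−S·ln(1−ᾱ)] = 0.161·5525.58/859.134 = 1.04 s.

1.04 seconds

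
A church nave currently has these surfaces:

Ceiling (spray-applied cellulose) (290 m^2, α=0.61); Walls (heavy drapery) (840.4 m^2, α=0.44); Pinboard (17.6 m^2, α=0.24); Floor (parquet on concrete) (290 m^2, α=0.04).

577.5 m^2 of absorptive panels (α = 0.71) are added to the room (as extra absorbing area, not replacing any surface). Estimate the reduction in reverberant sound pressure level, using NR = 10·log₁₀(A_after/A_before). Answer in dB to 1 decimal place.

2.4 dB

Summing Sᵢαᵢ: 176.900 + 369.776 + 4.224 + 11.600 → A_before = 562.500 sabins.
Treatment contributes 577.5·0.71 = 410.025 sabins.
New total A_after = 972.525 sabins.
Reduction = 10 log₁₀(A_after/A_before) = 10 log₁₀(1.7289) = 2.4 dB.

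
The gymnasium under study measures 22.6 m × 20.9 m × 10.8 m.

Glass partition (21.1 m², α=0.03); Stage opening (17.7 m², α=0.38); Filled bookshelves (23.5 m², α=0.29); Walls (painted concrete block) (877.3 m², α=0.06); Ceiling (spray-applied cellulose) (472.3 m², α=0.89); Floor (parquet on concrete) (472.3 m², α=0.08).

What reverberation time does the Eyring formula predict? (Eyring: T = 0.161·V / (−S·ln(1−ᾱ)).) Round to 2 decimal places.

S = Σ Sᵢ = 1884.2 m².
Σ(Sᵢαᵢ) = 21.1×0.03 + 17.7×0.38 + 23.5×0.29 + 877.3×0.06 + 472.3×0.89 + 472.3×0.08 = 524.943.
ᾱ = 524.943 / 1884.2 = 0.2786.
Eyring denominator: −S ln(1−ᾱ) = 615.307.
V = 22.6 × 20.9 × 10.8 = 5101.272 m³.
T = 0.161·V/[−S·ln(1−ᾱ)] = 0.161·5101.272/615.307 = 1.33 s.

1.33 s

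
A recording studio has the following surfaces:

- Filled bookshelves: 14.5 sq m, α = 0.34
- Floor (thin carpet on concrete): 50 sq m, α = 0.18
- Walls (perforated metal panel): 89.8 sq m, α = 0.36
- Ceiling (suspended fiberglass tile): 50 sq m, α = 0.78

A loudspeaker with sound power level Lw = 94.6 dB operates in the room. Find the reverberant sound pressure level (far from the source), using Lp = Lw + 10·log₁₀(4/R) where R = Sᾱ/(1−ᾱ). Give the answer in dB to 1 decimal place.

79.0 dB

A = 85.258 sabins; S = 204.3 sq m.
ᾱ = 85.258/204.3 = 0.4173; R = Sᾱ/(1−ᾱ) = 85.258/(1−0.4173) = 146.315 sq m.
Lp = Lw + 10 log₁₀(4/R) = 94.6 -15.63 = 79.0 dB.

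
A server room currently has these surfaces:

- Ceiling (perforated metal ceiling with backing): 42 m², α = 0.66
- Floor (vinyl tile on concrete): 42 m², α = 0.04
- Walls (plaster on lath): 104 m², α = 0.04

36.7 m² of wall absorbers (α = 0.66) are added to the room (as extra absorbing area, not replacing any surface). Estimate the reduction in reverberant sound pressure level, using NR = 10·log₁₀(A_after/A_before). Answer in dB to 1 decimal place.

Summing Sᵢαᵢ: 27.720 + 1.680 + 4.160 → A_before = 33.560 sabins.
Added absorption = 36.7 × 0.66 = 24.222 sabins.
New total A_after = 57.782 sabins.
Reduction = 10 log₁₀(A_after/A_before) = 10 log₁₀(1.7218) = 2.4 dB.

2.4 dB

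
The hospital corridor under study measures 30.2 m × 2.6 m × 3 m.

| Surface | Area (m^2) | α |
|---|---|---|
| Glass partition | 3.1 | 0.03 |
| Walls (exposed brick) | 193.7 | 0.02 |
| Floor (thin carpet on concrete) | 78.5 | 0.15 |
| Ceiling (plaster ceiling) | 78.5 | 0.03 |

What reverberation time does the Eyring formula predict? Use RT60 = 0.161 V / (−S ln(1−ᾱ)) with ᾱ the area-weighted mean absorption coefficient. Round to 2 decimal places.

2.04 seconds

S = Σ Sᵢ = 353.8 m^2.
Σ(Sᵢαᵢ) = 3.1×0.03 + 193.7×0.02 + 78.5×0.15 + 78.5×0.03 = 18.097.
ᾱ = 18.097 / 353.8 = 0.0512.
−S·ln(1−ᾱ) = −353.8 × ln(1 − 0.0512) = 18.595.
V = 30.2 × 2.6 × 3 = 235.56 m³.
T = 0.161·V/[−S·ln(1−ᾱ)] = 0.161·235.56/18.595 = 2.04 s.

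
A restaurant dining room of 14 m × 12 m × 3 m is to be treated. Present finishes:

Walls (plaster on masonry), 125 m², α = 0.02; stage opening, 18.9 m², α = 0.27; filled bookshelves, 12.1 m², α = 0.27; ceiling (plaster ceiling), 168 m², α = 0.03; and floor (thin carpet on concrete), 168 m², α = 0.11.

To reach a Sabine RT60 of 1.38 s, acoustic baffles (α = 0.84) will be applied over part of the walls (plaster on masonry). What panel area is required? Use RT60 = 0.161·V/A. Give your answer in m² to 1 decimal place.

29.8

Total absorption A₁ = 125×0.02 + 18.9×0.27 + 12.1×0.27 + 168×0.03 + 168×0.11
  = 2.500 + 5.103 + 3.267 + 5.040 + 18.480 = 34.390 m² sabins.
Required A₂ = 0.161·504/1.38 = 58.800 sabins.
ΔA needed = 58.800 − 34.390 = 24.410 sabins.
Net gain per m²: Δα = 0.84 − 0.02 = 0.82.
Panel area = 24.410 / 0.82 = 29.8 m².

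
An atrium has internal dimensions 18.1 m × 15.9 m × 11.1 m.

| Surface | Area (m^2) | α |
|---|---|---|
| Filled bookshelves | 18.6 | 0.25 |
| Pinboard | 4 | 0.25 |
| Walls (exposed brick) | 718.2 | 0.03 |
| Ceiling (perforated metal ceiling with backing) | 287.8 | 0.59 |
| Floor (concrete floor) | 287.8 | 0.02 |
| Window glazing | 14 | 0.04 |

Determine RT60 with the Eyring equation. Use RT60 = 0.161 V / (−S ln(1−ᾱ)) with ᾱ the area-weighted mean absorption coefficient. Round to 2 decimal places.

2.33 sec

Total surface area S = 18.6 + 4 + 718.2 + 287.8 + 287.8 + 14 = 1330.4 m^2.
Absorption A = 18.6×0.25 + 4×0.25 + 718.2×0.03 + 287.8×0.59 + 287.8×0.02 + 14×0.04 = 203.314 sabins.
Mean coefficient ᾱ = A/S = 0.1528.
−S·ln(1−ᾱ) = −1330.4 × ln(1 − 0.1528) = 220.605.
V = 18.1 × 15.9 × 11.1 = 3194.469 m³.
RT60 = 0.161 × 3194.469 / 220.605 = 2.33 s.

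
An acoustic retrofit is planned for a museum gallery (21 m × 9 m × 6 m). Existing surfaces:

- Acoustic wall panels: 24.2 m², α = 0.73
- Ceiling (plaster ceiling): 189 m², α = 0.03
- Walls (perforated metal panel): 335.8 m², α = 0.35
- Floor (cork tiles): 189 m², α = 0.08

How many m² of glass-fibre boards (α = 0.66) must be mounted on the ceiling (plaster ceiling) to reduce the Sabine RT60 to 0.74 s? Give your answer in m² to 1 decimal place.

A₁ = Σ Sᵢαᵢ = 24.2*0.73 + 189*0.03 + 335.8*0.35 + 189*0.08 = 155.986 sabins.
Required A₂ = 0.161·1134/0.74 = 246.722 sabins.
ΔA needed = 246.722 − 155.986 = 90.736 sabins.
Net gain per m²: Δα = 0.66 − 0.03 = 0.63.
Panel area = 90.736 / 0.63 = 144.0 m².

144.0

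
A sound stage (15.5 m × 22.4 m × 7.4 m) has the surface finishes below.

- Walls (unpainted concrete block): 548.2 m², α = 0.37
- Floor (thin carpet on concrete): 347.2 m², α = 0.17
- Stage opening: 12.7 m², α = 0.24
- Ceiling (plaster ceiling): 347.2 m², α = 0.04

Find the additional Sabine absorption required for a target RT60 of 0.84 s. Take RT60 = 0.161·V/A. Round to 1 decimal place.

Summing Sᵢαᵢ: 202.834 + 59.024 + 3.048 + 13.888 → A₁ = 278.794 sabins.
For T = 0.84 s, need A₂ = 0.161·V/T = 0.161·2569.28/0.84 = 492.445 sabins.
Additional absorption ΔA = 492.445 − 278.794 = 213.7 sabins.

213.7 sabins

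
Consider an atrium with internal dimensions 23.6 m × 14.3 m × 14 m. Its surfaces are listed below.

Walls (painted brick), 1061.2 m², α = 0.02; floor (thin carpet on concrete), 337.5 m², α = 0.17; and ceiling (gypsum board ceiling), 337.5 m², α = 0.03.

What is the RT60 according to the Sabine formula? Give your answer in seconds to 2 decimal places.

Total absorption A = 1061.2·0.02 + 337.5·0.17 + 337.5·0.03
  = 21.224 + 57.375 + 10.125 = 88.724 m² sabins.
Room volume: 4724.72 m³.
T = 0.161 V/A = 0.161·4724.72/88.724 = 8.57 s.

8.57 s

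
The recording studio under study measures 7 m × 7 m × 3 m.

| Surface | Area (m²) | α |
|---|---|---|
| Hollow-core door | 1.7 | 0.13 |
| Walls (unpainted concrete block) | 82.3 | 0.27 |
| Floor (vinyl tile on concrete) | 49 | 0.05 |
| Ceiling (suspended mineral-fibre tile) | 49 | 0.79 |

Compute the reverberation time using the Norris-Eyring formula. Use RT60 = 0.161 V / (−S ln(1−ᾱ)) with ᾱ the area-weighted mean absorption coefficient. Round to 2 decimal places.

0.30 s

Total surface area S = 1.7 + 82.3 + 49 + 49 = 182.0 m².
Σ(Sᵢαᵢ) = 1.7×0.13 + 82.3×0.27 + 49×0.05 + 49×0.79 = 63.602.
ᾱ = 63.602 / 182.0 = 0.3495.
−S·ln(1−ᾱ) = −182.0 × ln(1 − 0.3495) = 78.263.
V = 7 × 7 × 3 = 147 m³.
RT60 = 0.161 × 147 / 78.263 = 0.30 s.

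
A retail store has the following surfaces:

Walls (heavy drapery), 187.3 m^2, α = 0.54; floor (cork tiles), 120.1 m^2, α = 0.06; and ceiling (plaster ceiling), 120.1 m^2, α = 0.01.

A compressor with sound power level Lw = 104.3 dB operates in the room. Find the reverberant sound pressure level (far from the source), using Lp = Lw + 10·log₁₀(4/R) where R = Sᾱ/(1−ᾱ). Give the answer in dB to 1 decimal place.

A = 109.549 sabins; S = 427.5 m^2.
ᾱ = 0.2563, so room constant R = A/(1−ᾱ) = 147.303 m^2.
Lp = 104.3 + 10·log₁₀(4/147.303) = 104.3 + (-15.66) = 88.6 dB.

88.6 dB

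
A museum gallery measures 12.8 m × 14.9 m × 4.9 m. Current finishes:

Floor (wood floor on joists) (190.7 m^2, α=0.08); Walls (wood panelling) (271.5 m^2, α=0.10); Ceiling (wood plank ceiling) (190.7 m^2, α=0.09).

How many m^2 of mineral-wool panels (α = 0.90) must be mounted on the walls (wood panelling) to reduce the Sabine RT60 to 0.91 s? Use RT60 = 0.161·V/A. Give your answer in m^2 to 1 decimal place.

132.2

A₁ = Σ Sᵢαᵢ = 190.7×0.08 + 271.5×0.10 + 190.7×0.09 = 59.569 sabins.
Required A₂ = 0.161·934.528/0.91 = 165.340 sabins.
Absorption to add: 165.340 − 59.569 = 105.771 sabins.
Each m^2 of panel replacing the walls (wood panelling) adds (0.90 − 0.10) = 0.80 sabins.
Area = ΔA/Δα = 105.771/0.80 = 132.2 m^2.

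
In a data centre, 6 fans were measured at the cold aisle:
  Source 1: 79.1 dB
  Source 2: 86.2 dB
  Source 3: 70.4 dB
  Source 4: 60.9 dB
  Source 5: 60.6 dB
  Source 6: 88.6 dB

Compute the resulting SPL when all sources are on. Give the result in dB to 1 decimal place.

90.9 dB

Sum in the linear (power) domain: Σ 10^(Lᵢ/10) = 10^(79.1/10) + 10^(86.2/10) + 10^(70.4/10) + 10^(60.9/10) + 10^(60.6/10) + 10^(88.6/10) = 1.236e+09.
L_total = 10·log₁₀(1.236e+09) = 90.9 dB.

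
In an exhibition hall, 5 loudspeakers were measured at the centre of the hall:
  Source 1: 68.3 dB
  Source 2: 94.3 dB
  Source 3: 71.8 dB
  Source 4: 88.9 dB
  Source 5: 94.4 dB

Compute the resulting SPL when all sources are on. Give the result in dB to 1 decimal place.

Σ 10^(Lᵢ/10) = 6.244e+09.
Combined level = 10 log₁₀(6.244e+09) = 98.0 dB.

98.0 dB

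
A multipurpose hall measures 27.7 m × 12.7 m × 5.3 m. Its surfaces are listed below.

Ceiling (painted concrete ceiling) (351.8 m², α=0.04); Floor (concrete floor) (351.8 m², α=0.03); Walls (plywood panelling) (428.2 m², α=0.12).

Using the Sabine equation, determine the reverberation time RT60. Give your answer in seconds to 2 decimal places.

Equivalent absorption area: A = 351.8·0.04 + 351.8·0.03 + 428.2·0.12 = 76.010 m².
Room volume: 1864.487 m³.
T = 0.161 V/A = 0.161·1864.487/76.010 = 3.95 s.

3.95 s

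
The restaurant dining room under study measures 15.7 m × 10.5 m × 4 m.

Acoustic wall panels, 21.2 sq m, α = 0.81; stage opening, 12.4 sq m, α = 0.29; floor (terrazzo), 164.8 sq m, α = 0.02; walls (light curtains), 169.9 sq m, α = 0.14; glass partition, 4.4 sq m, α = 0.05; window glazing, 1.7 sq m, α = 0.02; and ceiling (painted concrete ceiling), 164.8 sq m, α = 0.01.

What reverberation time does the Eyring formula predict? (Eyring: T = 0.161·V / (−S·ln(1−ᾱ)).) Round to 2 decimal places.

S = Σ Sᵢ = 539.2 sq m.
Σ(Sᵢαᵢ) = 21.2·0.81 + 12.4·0.29 + 164.8·0.02 + 169.9·0.14 + 4.4·0.05 + 1.7·0.02 + 164.8·0.01 = 49.752.
Mean coefficient ᾱ = A/S = 0.0923.
Eyring denominator: −S ln(1−ᾱ) = 52.217.
V = 15.7 × 10.5 × 4 = 659.4 m³.
RT60 = 0.161 × 659.4 / 52.217 = 2.03 s.

2.03 sec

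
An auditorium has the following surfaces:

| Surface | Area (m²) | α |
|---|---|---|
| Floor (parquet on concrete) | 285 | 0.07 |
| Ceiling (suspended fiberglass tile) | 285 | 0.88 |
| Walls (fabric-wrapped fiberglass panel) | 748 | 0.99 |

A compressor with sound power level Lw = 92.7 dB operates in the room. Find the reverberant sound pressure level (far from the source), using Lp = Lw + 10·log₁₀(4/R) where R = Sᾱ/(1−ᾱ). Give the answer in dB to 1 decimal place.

Σ(Sᵢαᵢ) = 285×0.07 + 285×0.88 + 748×0.99 = 1011.270; total area S = 1318.0 m².
ᾱ = 0.7673, so room constant R = A/(1−ᾱ) = 4345.810 m².
Lp = 92.7 + 10·log₁₀(4/4345.810) = 92.7 + (-30.36) = 62.3 dB.

62.3 dB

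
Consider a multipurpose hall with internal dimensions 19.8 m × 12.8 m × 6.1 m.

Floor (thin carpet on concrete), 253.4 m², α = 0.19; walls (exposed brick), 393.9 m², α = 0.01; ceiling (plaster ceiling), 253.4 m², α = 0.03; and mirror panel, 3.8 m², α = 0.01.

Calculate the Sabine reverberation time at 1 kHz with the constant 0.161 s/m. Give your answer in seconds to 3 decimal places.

4.167 s

Total absorption A = 253.4·0.19 + 393.9·0.01 + 253.4·0.03 + 3.8·0.01
  = 48.146 + 3.939 + 7.602 + 0.038 = 59.725 m² sabins.
Volume V = 19.8 × 12.8 × 6.1 = 1545.984 m³.
Sabine: RT60 = 0.161 × 1545.984 / 59.725 = 4.167 s.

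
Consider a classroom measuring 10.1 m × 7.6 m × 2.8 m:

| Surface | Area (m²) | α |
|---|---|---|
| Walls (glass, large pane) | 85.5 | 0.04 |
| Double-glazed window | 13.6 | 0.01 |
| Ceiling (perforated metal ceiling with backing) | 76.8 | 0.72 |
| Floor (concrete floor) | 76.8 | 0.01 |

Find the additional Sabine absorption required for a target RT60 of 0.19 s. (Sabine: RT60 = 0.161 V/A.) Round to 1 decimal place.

122.5 sabins

A₁ = Σ Sᵢαᵢ = 85.5*0.04 + 13.6*0.01 + 76.8*0.72 + 76.8*0.01 = 59.620 sabins.
V = 214.928 m³. Required absorption A₂ = 0.161 × 214.928 / 0.19 = 182.123 sabins.
ΔA = A₂ − A₁ = 182.123 − 59.620 = 122.5 sabins.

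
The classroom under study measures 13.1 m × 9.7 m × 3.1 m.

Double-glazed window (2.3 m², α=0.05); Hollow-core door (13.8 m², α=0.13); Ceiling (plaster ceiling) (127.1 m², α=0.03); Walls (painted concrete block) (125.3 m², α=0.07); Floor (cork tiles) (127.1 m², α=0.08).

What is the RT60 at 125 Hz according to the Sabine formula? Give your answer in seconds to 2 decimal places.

2.57 s

Total absorption A = 2.3·0.05 + 13.8·0.13 + 127.1·0.03 + 125.3·0.07 + 127.1·0.08
  = 0.115 + 1.794 + 3.813 + 8.771 + 10.168 = 24.661 m² sabins.
Volume V = 13.1 × 9.7 × 3.1 = 393.917 m³.
Sabine: RT60 = 0.161 × 393.917 / 24.661 = 2.57 s.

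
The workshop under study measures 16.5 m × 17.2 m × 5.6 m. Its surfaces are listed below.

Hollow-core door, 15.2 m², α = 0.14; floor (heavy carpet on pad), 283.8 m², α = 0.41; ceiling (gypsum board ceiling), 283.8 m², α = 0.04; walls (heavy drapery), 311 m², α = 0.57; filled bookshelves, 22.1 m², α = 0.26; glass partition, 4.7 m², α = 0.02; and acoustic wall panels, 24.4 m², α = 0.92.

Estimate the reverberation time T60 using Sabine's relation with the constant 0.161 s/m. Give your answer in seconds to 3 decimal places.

0.763 s

A = Σ Sᵢαᵢ = 15.2·0.14 + 283.8·0.41 + 283.8·0.04 + 311·0.57 + 22.1·0.26 + 4.7·0.02 + 24.4·0.92 = 335.396 sabins.
Volume V = 16.5 × 17.2 × 5.6 = 1589.28 m³.
T = 0.161 V/A = 0.161·1589.28/335.396 = 0.763 s.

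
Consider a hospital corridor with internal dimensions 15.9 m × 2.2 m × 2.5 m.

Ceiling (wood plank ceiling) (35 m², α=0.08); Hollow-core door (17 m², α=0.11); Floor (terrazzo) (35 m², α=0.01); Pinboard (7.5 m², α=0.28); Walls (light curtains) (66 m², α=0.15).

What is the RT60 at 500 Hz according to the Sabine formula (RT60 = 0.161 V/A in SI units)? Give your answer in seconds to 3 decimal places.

Summing Sᵢαᵢ: 2.800 + 1.870 + 0.350 + 2.100 + 9.900 → A = 17.020 sabins.
Room volume: 87.45 m³.
T = 0.161 V/A = 0.161·87.45/17.020 = 0.827 s.

0.827 seconds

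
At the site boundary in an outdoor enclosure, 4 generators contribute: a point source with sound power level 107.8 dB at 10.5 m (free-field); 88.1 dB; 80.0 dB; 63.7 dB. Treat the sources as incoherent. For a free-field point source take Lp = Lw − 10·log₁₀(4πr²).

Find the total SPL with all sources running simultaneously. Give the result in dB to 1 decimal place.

89.0 dB

Source at 10.5 m: Lp = 107.8 − 10·log₁₀(4π·10.5²) = 107.8 − 10·log₁₀(1385.442) = 76.4 dB.
Converting to relative power and adding: 10^(76.4/10) + 10^(88.1/10) + 10^(80.0/10) + 10^(63.7/10) = 7.917e+08.
Combined level = 10 log₁₀(7.917e+08) = 89.0 dB.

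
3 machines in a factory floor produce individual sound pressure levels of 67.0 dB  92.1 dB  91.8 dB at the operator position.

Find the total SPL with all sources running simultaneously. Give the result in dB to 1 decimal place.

Converting to relative power and adding: 10^(67.0/10) + 10^(92.1/10) + 10^(91.8/10) = 3.14e+09.
Combined level = 10 log₁₀(3.14e+09) = 95.0 dB.

95.0 dB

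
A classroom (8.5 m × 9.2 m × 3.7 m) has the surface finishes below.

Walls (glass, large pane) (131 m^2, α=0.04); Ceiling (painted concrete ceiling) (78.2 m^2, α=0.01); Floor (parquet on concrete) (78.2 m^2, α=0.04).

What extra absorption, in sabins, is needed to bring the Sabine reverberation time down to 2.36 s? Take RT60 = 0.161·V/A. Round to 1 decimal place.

Summing Sᵢαᵢ: 5.240 + 0.782 + 3.128 → A₁ = 9.150 sabins.
Target A₂ = 0.161·289.34/2.36 = 19.739 sabins (V = 289.34 m³).
Additional absorption ΔA = 19.739 − 9.150 = 10.6 sabins.

10.6 sabins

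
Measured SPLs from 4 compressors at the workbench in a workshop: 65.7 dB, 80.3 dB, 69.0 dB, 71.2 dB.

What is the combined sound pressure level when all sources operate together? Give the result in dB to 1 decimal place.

81.2 dB

Σ 10^(Lᵢ/10) = 1.32e+08.
L_total = 10·log₁₀(1.32e+08) = 81.2 dB.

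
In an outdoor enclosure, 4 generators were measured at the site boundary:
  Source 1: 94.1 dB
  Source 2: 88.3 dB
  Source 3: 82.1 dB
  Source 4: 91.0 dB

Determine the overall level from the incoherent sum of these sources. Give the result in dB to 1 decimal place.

96.7 dB

Converting to relative power and adding: 10^(94.1/10) + 10^(88.3/10) + 10^(82.1/10) + 10^(91.0/10) = 4.668e+09.
Back to dB: 10·log₁₀ Σ = 96.7 dB.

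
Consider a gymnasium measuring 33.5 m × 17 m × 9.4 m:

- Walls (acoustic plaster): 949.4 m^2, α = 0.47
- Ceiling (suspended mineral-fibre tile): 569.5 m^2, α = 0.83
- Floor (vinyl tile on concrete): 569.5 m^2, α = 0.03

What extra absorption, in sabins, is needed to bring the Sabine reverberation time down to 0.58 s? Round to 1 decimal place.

550.0 sabins

Summing Sᵢαᵢ: 446.218 + 472.685 + 17.085 → A₁ = 935.988 sabins.
Target A₂ = 0.161·5353.3/0.58 = 1486.002 sabins (V = 5353.3 m³).
Additional absorption ΔA = 1486.002 − 935.988 = 550.0 sabins.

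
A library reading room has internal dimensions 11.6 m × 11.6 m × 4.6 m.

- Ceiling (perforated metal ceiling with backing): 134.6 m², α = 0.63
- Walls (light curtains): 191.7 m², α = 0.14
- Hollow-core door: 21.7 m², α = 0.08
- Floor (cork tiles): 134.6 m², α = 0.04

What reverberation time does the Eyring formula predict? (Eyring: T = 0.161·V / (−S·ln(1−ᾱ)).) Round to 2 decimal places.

0.73 sec

Total surface area S = 134.6 + 191.7 + 21.7 + 134.6 = 482.6 m².
Absorption A = 134.6×0.63 + 191.7×0.14 + 21.7×0.08 + 134.6×0.04 = 118.756 sabins.
ᾱ = 118.756 / 482.6 = 0.2461.
Eyring denominator: −S ln(1−ᾱ) = 136.332.
V = 11.6 × 11.6 × 4.6 = 618.976 m³.
T = 0.161·V/[−S·ln(1−ᾱ)] = 0.161·618.976/136.332 = 0.73 s.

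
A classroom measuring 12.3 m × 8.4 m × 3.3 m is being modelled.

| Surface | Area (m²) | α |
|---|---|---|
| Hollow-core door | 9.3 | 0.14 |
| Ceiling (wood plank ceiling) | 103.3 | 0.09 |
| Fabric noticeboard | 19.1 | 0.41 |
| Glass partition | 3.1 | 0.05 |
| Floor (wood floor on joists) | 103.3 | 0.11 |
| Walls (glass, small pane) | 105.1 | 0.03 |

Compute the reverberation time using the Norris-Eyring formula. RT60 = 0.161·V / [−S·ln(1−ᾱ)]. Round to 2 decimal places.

1.58 seconds

S = Σ Sᵢ = 343.2 m².
Σ(Sᵢαᵢ) = 9.3·0.14 + 103.3·0.09 + 19.1·0.41 + 3.1·0.05 + 103.3·0.11 + 105.1·0.03 = 33.101.
Mean coefficient ᾱ = A/S = 0.0964.
−S·ln(1−ᾱ) = −343.2 × ln(1 − 0.0964) = 34.790.
V = 12.3 × 8.4 × 3.3 = 340.956 m³.
T = 0.161·V/[−S·ln(1−ᾱ)] = 0.161·340.956/34.790 = 1.58 s.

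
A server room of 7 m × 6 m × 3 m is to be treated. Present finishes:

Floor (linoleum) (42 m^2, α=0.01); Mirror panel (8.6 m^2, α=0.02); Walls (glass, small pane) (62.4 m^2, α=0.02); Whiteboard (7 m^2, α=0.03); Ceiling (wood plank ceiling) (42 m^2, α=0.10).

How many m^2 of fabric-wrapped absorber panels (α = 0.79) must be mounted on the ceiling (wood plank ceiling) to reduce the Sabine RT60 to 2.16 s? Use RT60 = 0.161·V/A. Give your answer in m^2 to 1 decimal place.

4.6

Summing Sᵢαᵢ: 0.420 + 0.172 + 1.248 + 0.210 + 4.200 → A₁ = 6.250 sabins.
V = 126 m³. Target absorption A₂ = 0.161 × 126 / 2.16 = 9.392 sabins.
ΔA needed = 9.392 − 6.250 = 3.142 sabins.
Each m^2 of panel replacing the ceiling (wood plank ceiling) adds (0.79 − 0.10) = 0.69 sabins.
Panel area = 3.142 / 0.69 = 4.6 m^2.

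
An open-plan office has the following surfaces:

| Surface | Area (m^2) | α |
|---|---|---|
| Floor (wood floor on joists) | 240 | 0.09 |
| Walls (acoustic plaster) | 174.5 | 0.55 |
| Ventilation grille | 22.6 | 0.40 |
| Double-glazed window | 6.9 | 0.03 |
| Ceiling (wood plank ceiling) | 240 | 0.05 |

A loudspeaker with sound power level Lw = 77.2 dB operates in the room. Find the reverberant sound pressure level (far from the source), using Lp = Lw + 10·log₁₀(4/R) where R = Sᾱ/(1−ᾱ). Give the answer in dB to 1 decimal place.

60.8 dB

Σ(Sᵢαᵢ) = 240·0.09 + 174.5·0.55 + 22.6·0.40 + 6.9·0.03 + 240·0.05 = 138.822; total area S = 684.0 m^2.
ᾱ = 0.2030, so room constant R = A/(1−ᾱ) = 174.181 m^2.
Lp = Lw + 10 log₁₀(4/R) = 77.2 -16.39 = 60.8 dB.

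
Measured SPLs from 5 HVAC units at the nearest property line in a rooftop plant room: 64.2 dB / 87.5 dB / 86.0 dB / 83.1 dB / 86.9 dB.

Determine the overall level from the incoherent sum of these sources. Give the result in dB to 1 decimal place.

92.2 dB

Σ 10^(Lᵢ/10) = 1.657e+09.
Combined level = 10 log₁₀(1.657e+09) = 92.2 dB.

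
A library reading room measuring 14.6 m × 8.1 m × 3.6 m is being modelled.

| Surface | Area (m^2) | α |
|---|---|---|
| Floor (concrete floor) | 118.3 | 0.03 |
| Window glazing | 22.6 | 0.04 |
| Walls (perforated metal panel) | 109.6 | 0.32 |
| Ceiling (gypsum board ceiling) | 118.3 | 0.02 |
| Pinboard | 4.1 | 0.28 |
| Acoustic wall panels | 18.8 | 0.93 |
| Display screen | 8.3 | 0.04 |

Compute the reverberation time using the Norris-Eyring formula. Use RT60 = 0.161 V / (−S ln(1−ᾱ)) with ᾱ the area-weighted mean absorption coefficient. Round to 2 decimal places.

1.04 s

S = Σ Sᵢ = 400.0 m^2.
Σ(Sᵢαᵢ) = 118.3×0.03 + 22.6×0.04 + 109.6×0.32 + 118.3×0.02 + 4.1×0.28 + 18.8×0.93 + 8.3×0.04 = 60.855.
Mean coefficient ᾱ = A/S = 0.1521.
−S·ln(1−ᾱ) = −400.0 × ln(1 − 0.1521) = 65.997.
V = 14.6 × 8.1 × 3.6 = 425.736 m³.
T = 0.161·V/[−S·ln(1−ᾱ)] = 0.161·425.736/65.997 = 1.04 s.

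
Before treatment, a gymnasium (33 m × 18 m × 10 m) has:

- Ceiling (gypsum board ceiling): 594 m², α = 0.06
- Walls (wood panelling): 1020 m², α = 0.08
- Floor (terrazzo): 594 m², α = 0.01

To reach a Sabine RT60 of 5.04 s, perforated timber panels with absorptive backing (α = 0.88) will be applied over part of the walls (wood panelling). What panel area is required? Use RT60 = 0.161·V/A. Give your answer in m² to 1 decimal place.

A₁ = Σ Sᵢαᵢ = 594·0.06 + 1020·0.08 + 594·0.01 = 123.180 sabins.
Required A₂ = 0.161·5940/5.04 = 189.750 sabins.
Absorption to add: 189.750 − 123.180 = 66.570 sabins.
Net gain per m²: Δα = 0.88 − 0.08 = 0.80.
Panel area = 66.570 / 0.80 = 83.2 m².

83.2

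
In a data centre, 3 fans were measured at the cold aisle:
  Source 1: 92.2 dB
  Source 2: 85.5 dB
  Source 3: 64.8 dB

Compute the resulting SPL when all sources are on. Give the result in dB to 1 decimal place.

Sum in the linear (power) domain: Σ 10^(Lᵢ/10) = 10^(92.2/10) + 10^(85.5/10) + 10^(64.8/10) = 2.017e+09.
Combined level = 10 log₁₀(2.017e+09) = 93.0 dB.

93.0 dB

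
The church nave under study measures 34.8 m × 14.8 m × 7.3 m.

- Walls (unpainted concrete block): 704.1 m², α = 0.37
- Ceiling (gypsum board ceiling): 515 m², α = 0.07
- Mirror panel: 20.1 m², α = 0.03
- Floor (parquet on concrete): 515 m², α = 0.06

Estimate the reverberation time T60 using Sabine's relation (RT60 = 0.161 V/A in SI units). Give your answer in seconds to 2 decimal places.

1.85 sec

Total absorption A = 704.1×0.37 + 515×0.07 + 20.1×0.03 + 515×0.06
  = 260.517 + 36.050 + 0.603 + 30.900 = 328.070 m² sabins.
V = 34.8·14.8·7.3 = 3759.792 m³.
T = 0.161 V/A = 0.161·3759.792/328.070 = 1.85 s.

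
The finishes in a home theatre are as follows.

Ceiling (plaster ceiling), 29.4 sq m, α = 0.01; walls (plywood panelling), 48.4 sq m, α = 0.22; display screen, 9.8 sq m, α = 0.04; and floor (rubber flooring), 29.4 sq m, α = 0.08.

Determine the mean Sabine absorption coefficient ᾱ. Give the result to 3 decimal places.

0.117

S = Σ Sᵢ = 29.4 + 48.4 + 9.8 + 29.4 = 117.0 sq m.
Σ(Sᵢαᵢ) = 29.4·0.01 + 48.4·0.22 + 9.8·0.04 + 29.4·0.08 = 13.686.
ᾱ = 13.686 / 117.0 = 0.117.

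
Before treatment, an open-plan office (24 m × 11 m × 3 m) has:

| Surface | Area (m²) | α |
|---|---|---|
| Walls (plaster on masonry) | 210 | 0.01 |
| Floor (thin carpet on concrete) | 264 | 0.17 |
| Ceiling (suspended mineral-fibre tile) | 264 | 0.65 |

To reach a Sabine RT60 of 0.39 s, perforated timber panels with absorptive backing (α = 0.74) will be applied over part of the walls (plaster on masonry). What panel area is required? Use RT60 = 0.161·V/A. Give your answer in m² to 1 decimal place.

Total absorption A₁ = 210×0.01 + 264×0.17 + 264×0.65
  = 2.100 + 44.880 + 171.600 = 218.580 m² sabins.
Required A₂ = 0.161·792/0.39 = 326.954 sabins.
Absorption to add: 326.954 − 218.580 = 108.374 sabins.
Each m² of panel replacing the walls (plaster on masonry) adds (0.74 − 0.01) = 0.73 sabins.
Panel area = 108.374 / 0.73 = 148.5 m².

148.5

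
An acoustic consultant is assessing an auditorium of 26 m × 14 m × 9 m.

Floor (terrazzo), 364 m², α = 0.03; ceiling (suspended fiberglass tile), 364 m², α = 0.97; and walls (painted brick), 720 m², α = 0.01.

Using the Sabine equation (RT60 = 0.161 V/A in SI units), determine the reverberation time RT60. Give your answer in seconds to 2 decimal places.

1.42 s

Total absorption A = 364×0.03 + 364×0.97 + 720×0.01
  = 10.920 + 353.080 + 7.200 = 371.200 m² sabins.
V = 26·14·9 = 3276 m³.
T = 0.161 V/A = 0.161·3276/371.200 = 1.42 s.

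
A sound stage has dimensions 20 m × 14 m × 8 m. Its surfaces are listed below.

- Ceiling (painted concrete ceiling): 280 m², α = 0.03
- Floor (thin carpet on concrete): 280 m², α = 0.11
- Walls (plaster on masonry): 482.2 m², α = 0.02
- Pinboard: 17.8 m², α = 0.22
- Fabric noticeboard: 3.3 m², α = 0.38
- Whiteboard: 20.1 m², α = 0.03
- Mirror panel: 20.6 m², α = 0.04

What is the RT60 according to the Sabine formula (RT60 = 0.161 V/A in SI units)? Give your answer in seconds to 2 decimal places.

6.50 sec

Total absorption A = 280×0.03 + 280×0.11 + 482.2×0.02 + 17.8×0.22 + 3.3×0.38 + 20.1×0.03 + 20.6×0.04
  = 8.400 + 30.800 + 9.644 + 3.916 + 1.254 + 0.603 + 0.824 = 55.441 m² sabins.
V = 20·14·8 = 2240 m³.
RT60 = 0.161 · V / A = 0.161 × 2240 / 55.441 = 6.50 s.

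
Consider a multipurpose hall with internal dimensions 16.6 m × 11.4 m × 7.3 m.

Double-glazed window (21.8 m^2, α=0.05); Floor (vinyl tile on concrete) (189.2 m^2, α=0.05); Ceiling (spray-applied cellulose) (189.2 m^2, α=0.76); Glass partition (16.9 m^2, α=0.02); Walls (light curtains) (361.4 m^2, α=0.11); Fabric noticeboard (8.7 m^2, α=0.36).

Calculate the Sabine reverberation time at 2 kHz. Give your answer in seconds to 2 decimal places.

Total absorption A = 21.8·0.05 + 189.2·0.05 + 189.2·0.76 + 16.9·0.02 + 361.4·0.11 + 8.7·0.36
  = 1.090 + 9.460 + 143.792 + 0.338 + 39.754 + 3.132 = 197.566 m^2 sabins.
Room volume: 1381.452 m³.
Sabine: RT60 = 0.161 × 1381.452 / 197.566 = 1.13 s.

1.13 s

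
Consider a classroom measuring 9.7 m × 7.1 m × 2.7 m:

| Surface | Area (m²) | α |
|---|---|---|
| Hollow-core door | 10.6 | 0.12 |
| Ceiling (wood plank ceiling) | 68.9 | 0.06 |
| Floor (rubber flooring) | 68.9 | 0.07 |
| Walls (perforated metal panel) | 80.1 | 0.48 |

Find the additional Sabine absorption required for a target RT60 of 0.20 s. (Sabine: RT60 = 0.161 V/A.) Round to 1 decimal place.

101.0 sabins

A₁ = Σ Sᵢαᵢ = 10.6*0.12 + 68.9*0.06 + 68.9*0.07 + 80.1*0.48 = 48.677 sabins.
V = 185.949 m³. Required absorption A₂ = 0.161 × 185.949 / 0.20 = 149.689 sabins.
Additional absorption ΔA = 149.689 − 48.677 = 101.0 sabins.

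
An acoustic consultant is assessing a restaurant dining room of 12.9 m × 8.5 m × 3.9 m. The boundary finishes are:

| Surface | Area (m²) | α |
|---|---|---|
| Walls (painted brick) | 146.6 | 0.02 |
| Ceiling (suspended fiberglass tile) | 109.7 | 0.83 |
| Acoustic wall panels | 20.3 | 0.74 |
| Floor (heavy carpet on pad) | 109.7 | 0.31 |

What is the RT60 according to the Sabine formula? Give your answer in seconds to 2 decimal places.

Total absorption A = 146.6*0.02 + 109.7*0.83 + 20.3*0.74 + 109.7*0.31
  = 2.932 + 91.051 + 15.022 + 34.007 = 143.012 m² sabins.
Volume V = 12.9 × 8.5 × 3.9 = 427.635 m³.
RT60 = 0.161 · V / A = 0.161 × 427.635 / 143.012 = 0.48 s.

0.48 s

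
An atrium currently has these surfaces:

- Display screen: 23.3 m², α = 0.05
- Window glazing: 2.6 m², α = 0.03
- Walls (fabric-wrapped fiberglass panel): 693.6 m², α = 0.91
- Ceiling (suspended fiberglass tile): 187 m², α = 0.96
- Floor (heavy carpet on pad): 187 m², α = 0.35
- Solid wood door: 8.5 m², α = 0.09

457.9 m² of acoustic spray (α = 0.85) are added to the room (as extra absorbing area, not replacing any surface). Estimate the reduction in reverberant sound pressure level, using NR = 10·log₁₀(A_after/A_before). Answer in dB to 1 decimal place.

Summing Sᵢαᵢ: 1.165 + 0.078 + 631.176 + 179.520 + 65.450 + 0.765 → A_before = 878.154 sabins.
Added absorption = 457.9 × 0.85 = 389.215 sabins.
New total A_after = 1267.369 sabins.
NR = 10·log₁₀(1267.369/878.154) = 1.6 dB.

1.6 dB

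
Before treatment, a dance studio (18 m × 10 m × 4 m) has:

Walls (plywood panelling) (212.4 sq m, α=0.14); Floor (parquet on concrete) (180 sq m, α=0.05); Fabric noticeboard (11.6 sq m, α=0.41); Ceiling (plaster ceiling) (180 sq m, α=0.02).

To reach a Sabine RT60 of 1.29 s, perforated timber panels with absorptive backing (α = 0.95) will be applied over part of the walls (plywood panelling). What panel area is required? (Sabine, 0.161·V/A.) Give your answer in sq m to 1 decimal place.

52.8

Total absorption A₁ = 212.4*0.14 + 180*0.05 + 11.6*0.41 + 180*0.02
  = 29.736 + 9.000 + 4.756 + 3.600 = 47.092 sq m sabins.
V = 720 m³. Target absorption A₂ = 0.161 × 720 / 1.29 = 89.860 sabins.
ΔA needed = 89.860 − 47.092 = 42.768 sabins.
Each sq m of panel replacing the walls (plywood panelling) adds (0.95 − 0.14) = 0.81 sabins.
Panel area = 42.768 / 0.81 = 52.8 sq m.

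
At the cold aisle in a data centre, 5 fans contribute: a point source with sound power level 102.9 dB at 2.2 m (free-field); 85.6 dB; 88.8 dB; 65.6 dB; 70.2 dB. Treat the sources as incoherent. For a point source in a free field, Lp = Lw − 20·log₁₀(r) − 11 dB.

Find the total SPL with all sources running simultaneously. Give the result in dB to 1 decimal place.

Source at 2.2 m: Lp = 102.9 − 20·log₁₀(2.2) − 11 = 85.1 dB.
Converting to relative power and adding: 10^(85.1/10) + 10^(85.6/10) + 10^(88.8/10) + 10^(65.6/10) + 10^(70.2/10) = 1.459e+09.
Combined level = 10 log₁₀(1.459e+09) = 91.6 dB.

91.6 dB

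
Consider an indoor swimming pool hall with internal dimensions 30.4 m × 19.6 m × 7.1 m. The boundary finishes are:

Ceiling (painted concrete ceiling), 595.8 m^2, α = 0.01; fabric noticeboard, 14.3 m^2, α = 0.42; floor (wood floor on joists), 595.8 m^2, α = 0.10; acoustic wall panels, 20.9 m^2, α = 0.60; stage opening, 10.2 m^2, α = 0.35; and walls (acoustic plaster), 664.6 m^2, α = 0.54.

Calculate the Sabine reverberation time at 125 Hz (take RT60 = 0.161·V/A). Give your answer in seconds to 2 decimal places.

1.53 s

Equivalent absorption area: A = 595.8*0.01 + 14.3*0.42 + 595.8*0.10 + 20.9*0.60 + 10.2*0.35 + 664.6*0.54 = 446.538 m^2.
Room volume: 4230.464 m³.
T = 0.161 V/A = 0.161·4230.464/446.538 = 1.53 s.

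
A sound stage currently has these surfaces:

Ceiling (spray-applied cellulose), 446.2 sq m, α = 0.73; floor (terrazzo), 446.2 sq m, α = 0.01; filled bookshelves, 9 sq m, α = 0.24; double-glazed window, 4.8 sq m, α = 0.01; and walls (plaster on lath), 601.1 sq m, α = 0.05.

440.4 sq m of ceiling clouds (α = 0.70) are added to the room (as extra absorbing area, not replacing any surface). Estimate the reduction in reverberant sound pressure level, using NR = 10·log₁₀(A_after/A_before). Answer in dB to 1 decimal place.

Total absorption A_before = 446.2·0.73 + 446.2·0.01 + 9·0.24 + 4.8·0.01 + 601.1·0.05
  = 325.726 + 4.462 + 2.160 + 0.048 + 30.055 = 362.451 sq m sabins.
Treatment contributes 440.4·0.70 = 308.280 sabins.
A_after = 362.451 + 308.280 = 670.731 sabins.
NR = 10·log₁₀(670.731/362.451) = 2.7 dB.

2.7 dB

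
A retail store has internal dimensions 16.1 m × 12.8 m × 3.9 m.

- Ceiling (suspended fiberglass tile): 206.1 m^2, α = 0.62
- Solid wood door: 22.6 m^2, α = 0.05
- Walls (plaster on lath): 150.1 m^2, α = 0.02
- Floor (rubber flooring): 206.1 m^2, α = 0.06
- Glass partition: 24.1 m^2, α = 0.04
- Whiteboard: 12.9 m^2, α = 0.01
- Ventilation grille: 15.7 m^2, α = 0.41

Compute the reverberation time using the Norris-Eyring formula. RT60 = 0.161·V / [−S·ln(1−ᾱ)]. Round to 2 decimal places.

0.75 seconds

S = Σ Sᵢ = 637.6 m^2.
Σ(Sᵢαᵢ) = 206.1·0.62 + 22.6·0.05 + 150.1·0.02 + 206.1·0.06 + 24.1·0.04 + 12.9·0.01 + 15.7·0.41 = 151.810.
Mean coefficient ᾱ = A/S = 0.2381.
−S·ln(1−ᾱ) = −637.6 × ln(1 − 0.2381) = 173.389.
V = 16.1 × 12.8 × 3.9 = 803.712 m³.
RT60 = 0.161 × 803.712 / 173.389 = 0.75 s.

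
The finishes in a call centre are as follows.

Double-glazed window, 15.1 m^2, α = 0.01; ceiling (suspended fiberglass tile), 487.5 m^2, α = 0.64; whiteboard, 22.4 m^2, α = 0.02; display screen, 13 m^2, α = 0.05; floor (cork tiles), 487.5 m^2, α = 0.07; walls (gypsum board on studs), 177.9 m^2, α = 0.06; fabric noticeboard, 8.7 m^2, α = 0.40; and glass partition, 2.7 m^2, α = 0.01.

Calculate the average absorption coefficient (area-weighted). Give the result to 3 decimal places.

0.298

S = Σ Sᵢ = 15.1 + 487.5 + 22.4 + 13 + 487.5 + 177.9 + 8.7 + 2.7 = 1214.8 m^2.
A = 15.1·0.01 + 487.5·0.64 + 22.4·0.02 + 13·0.05 + 487.5·0.07 + 177.9·0.06 + 8.7·0.40 + 2.7·0.01 = 361.555 sabins.
ᾱ = A/S = 0.298.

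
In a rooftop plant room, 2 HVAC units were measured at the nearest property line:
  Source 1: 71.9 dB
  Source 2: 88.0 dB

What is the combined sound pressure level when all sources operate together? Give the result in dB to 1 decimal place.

88.1 dB

Sum in the linear (power) domain: Σ 10^(Lᵢ/10) = 10^(71.9/10) + 10^(88.0/10) = 6.464e+08.
Combined level = 10 log₁₀(6.464e+08) = 88.1 dB.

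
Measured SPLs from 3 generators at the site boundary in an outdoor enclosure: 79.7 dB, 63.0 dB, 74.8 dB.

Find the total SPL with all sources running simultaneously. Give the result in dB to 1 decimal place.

Converting to relative power and adding: 10^(79.7/10) + 10^(63.0/10) + 10^(74.8/10) = 1.255e+08.
Combined level = 10 log₁₀(1.255e+08) = 81.0 dB.

81.0 dB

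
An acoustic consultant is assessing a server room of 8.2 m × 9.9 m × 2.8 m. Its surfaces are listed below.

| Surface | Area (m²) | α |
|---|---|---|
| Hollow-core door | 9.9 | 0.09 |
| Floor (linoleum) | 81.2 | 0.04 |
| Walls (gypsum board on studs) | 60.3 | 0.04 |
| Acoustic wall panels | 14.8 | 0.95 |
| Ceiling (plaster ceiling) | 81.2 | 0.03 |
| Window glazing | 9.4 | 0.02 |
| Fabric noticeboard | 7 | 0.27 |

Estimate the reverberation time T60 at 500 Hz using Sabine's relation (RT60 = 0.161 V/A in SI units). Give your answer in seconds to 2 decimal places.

Total absorption A = 9.9·0.09 + 81.2·0.04 + 60.3·0.04 + 14.8·0.95 + 81.2·0.03 + 9.4·0.02 + 7·0.27
  = 0.891 + 3.248 + 2.412 + 14.060 + 2.436 + 0.188 + 1.890 = 25.125 m² sabins.
V = 8.2·9.9·2.8 = 227.304 m³.
Sabine: RT60 = 0.161 × 227.304 / 25.125 = 1.46 s.

1.46 seconds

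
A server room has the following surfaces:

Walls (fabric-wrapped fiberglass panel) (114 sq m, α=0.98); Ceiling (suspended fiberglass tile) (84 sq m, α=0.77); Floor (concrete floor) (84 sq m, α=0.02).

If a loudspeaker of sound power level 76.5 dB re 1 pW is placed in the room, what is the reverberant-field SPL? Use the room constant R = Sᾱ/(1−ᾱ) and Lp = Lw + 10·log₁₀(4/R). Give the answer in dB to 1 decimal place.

A = 178.080 sabins; S = 282.0 sq m.
ᾱ = 0.6315, so room constant R = A/(1−ᾱ) = 483.256 sq m.
Lp = Lw + 10 log₁₀(4/R) = 76.5 -20.82 = 55.7 dB.

55.7 dB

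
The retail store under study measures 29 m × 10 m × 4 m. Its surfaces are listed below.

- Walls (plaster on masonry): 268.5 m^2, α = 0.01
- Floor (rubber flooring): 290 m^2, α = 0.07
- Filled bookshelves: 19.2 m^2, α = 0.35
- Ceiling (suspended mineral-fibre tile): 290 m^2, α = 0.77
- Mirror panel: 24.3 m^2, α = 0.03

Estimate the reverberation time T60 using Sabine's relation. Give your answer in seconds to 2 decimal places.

A = Σ Sᵢαᵢ = 268.5×0.01 + 290×0.07 + 19.2×0.35 + 290×0.77 + 24.3×0.03 = 253.734 sabins.
Volume V = 29 × 10 × 4 = 1160 m³.
T = 0.161 V/A = 0.161·1160/253.734 = 0.74 s.

0.74 sec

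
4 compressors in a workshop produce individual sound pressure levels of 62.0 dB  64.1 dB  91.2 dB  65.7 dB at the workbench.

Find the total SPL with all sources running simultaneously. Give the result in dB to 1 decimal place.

91.2 dB

Converting to relative power and adding: 10^(62.0/10) + 10^(64.1/10) + 10^(91.2/10) + 10^(65.7/10) = 1.326e+09.
Back to dB: 10·log₁₀ Σ = 91.2 dB.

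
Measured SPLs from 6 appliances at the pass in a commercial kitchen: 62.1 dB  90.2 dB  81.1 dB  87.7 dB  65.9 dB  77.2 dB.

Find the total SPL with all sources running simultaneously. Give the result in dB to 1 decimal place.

Converting to relative power and adding: 10^(62.1/10) + 10^(90.2/10) + 10^(81.1/10) + 10^(87.7/10) + 10^(65.9/10) + 10^(77.2/10) = 1.823e+09.
L_total = 10·log₁₀(1.823e+09) = 92.6 dB.

92.6 dB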